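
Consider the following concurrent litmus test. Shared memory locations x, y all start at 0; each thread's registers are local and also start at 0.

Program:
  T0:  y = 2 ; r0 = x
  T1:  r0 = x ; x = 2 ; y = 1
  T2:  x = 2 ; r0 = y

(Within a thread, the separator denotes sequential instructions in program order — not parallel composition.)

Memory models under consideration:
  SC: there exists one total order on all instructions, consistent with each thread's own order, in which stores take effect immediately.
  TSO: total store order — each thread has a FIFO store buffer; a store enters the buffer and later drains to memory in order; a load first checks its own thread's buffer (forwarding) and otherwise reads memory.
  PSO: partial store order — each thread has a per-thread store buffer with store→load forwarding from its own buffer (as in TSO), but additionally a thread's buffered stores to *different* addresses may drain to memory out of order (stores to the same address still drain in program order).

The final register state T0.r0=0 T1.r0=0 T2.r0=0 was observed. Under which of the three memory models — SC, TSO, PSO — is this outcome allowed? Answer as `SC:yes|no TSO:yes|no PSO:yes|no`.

outcome vector order: (T0.r0,T1.r0,T2.r0)
[SC] allowed = {<0 0 1>, <0 0 2>, <0 2 1>, <0 2 2>, <2 0 0>, <2 0 1>, <2 0 2>, <2 2 0>, <2 2 1>, <2 2 2>}
[TSO] allowed = {<0 0 0>, <0 0 1>, <0 0 2>, <0 2 0>, <0 2 1>, <0 2 2>, <2 0 0>, <2 0 1>, <2 0 2>, <2 2 0>, <2 2 1>, <2 2 2>}
[PSO] allowed = {<0 0 0>, <0 0 1>, <0 0 2>, <0 2 0>, <0 2 1>, <0 2 2>, <2 0 0>, <2 0 1>, <2 0 2>, <2 2 0>, <2 2 1>, <2 2 2>}
target <0 0 0> ∈ {TSO,PSO}

SC:no TSO:yes PSO:yes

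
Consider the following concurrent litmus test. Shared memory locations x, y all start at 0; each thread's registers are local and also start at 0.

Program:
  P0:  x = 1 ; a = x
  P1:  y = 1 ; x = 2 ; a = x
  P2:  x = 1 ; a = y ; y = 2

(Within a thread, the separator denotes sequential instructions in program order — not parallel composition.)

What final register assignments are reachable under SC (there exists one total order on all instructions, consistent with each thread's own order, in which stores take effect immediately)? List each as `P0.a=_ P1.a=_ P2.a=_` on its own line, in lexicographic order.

outcome vector order: (P0.a,P1.a,P2.a)
|SC outcomes| = 7

P0.a=1 P1.a=1 P2.a=0
P0.a=1 P1.a=1 P2.a=1
P0.a=1 P1.a=2 P2.a=0
P0.a=1 P1.a=2 P2.a=1
P0.a=2 P1.a=1 P2.a=1
P0.a=2 P1.a=2 P2.a=0
P0.a=2 P1.a=2 P2.a=1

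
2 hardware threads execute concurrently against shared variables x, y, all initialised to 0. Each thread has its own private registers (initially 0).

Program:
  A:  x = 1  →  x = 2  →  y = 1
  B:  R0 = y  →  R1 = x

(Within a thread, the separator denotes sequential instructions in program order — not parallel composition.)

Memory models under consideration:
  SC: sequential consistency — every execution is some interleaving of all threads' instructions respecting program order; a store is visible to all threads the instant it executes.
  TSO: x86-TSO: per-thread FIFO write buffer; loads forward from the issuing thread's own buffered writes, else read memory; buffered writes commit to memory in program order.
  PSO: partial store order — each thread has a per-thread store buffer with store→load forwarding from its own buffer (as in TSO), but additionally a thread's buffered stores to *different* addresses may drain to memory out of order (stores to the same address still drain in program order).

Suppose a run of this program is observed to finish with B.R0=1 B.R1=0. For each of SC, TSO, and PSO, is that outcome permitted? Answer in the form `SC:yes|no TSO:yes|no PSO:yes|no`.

outcome vector order: (B.R0,B.R1)
SC: 4 outcomes — {00; 01; 02; 12}
TSO: 4 outcomes — {00; 01; 02; 12}
PSO: 6 outcomes — {00; 01; 02; 10; 11; 12}
target 10 ∈ {PSO}

SC:no TSO:no PSO:yes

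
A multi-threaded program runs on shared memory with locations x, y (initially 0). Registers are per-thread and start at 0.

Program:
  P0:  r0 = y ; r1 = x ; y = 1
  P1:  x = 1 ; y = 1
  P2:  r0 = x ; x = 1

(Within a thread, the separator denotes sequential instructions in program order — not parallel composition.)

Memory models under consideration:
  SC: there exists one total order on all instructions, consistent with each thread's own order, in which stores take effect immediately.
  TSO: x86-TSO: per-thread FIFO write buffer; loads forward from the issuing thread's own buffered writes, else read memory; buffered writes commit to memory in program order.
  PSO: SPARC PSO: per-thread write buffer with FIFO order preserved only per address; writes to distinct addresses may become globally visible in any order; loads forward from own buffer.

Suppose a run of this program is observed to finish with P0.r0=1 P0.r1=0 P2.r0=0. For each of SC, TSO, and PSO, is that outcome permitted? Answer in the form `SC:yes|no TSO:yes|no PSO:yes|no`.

SC:no TSO:no PSO:yes

outcome vector order: (P0.r0,P0.r1,P2.r0)
[SC] allowed = {<0 0 0>, <0 0 1>, <0 1 0>, <0 1 1>, <1 1 0>, <1 1 1>}
[TSO] allowed = {<0 0 0>, <0 0 1>, <0 1 0>, <0 1 1>, <1 1 0>, <1 1 1>}
[PSO] allowed = {<0 0 0>, <0 0 1>, <0 1 0>, <0 1 1>, <1 0 0>, <1 0 1>, <1 1 0>, <1 1 1>}
target <1 0 0> ∈ {PSO}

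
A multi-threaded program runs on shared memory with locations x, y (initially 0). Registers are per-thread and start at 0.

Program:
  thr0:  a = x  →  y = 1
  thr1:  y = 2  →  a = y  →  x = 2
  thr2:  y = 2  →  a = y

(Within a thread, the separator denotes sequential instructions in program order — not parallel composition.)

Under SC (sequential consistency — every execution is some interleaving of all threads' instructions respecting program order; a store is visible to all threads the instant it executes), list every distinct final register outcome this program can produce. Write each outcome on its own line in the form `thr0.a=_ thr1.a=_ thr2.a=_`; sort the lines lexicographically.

thr0.a=0 thr1.a=1 thr2.a=1
thr0.a=0 thr1.a=1 thr2.a=2
thr0.a=0 thr1.a=2 thr2.a=1
thr0.a=0 thr1.a=2 thr2.a=2
thr0.a=2 thr1.a=2 thr2.a=1
thr0.a=2 thr1.a=2 thr2.a=2

outcome vector order: (thr0.a,thr1.a,thr2.a)
|SC outcomes| = 6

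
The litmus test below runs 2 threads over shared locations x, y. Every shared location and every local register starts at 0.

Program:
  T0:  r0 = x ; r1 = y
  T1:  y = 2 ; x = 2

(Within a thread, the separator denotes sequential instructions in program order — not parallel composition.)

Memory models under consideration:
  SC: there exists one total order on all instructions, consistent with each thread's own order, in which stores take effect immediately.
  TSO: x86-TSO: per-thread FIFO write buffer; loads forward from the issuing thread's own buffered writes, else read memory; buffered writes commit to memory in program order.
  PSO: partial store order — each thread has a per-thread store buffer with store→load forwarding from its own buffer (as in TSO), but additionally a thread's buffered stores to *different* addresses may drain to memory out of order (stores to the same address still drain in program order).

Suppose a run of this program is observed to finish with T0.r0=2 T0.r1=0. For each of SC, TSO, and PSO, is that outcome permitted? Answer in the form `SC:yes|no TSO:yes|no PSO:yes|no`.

outcome vector order: (T0.r0,T0.r1)
under SC → 0/0; 0/2; 2/2
under TSO → 0/0; 0/2; 2/2
under PSO → 0/0; 0/2; 2/0; 2/2
target 2/0 ∈ {PSO}

SC:no TSO:no PSO:yes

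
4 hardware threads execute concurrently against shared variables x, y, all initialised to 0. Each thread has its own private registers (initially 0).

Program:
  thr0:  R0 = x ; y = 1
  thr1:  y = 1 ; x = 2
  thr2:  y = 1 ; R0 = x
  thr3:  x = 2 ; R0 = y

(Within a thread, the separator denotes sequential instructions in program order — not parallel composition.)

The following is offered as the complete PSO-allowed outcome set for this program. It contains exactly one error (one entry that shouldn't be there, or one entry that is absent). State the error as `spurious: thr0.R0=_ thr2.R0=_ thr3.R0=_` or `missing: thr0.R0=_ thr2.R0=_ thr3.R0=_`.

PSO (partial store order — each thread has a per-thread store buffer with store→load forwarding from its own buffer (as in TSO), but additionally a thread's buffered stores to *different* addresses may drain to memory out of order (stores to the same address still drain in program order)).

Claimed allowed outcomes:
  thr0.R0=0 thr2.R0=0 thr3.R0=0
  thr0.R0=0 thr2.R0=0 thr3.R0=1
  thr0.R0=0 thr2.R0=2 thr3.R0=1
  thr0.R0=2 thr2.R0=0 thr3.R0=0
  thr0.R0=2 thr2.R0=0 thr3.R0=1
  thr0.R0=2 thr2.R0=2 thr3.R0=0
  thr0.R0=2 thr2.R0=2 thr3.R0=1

missing: thr0.R0=0 thr2.R0=2 thr3.R0=0

outcome vector order: (thr0.R0,thr2.R0,thr3.R0)
PSO: 8 outcomes — {0/0/0 0/0/1 0/2/0 0/2/1 2/0/0 2/0/1 2/2/0 2/2/1}
PSO∖claimed = {0/2/0}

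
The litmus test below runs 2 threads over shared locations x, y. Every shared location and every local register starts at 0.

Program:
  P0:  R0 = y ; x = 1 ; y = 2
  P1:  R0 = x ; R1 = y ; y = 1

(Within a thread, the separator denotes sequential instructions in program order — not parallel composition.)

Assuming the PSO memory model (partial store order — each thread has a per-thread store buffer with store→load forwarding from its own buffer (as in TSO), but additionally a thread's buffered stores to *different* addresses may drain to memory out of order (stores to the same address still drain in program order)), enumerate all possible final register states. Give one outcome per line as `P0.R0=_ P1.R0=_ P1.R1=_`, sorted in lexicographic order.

outcome vector order: (P0.R0,P1.R0,P1.R1)
|PSO outcomes| = 5

P0.R0=0 P1.R0=0 P1.R1=0
P0.R0=0 P1.R0=0 P1.R1=2
P0.R0=0 P1.R0=1 P1.R1=0
P0.R0=0 P1.R0=1 P1.R1=2
P0.R0=1 P1.R0=0 P1.R1=0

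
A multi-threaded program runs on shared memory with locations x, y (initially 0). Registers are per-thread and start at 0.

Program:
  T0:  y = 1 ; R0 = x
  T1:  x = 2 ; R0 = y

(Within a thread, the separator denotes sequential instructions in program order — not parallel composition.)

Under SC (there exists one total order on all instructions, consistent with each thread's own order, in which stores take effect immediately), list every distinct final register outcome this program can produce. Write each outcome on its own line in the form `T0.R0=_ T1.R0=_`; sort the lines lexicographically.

outcome vector order: (T0.R0,T1.R0)
|SC outcomes| = 3

T0.R0=0 T1.R0=1
T0.R0=2 T1.R0=0
T0.R0=2 T1.R0=1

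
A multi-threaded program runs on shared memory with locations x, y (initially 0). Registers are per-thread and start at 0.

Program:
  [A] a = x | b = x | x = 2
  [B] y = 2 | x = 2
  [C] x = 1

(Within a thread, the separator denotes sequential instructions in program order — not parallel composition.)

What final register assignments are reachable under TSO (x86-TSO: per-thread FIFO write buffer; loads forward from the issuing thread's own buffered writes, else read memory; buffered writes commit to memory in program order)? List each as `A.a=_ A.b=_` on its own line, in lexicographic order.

outcome vector order: (A.a,A.b)
|TSO outcomes| = 7

A.a=0 A.b=0
A.a=0 A.b=1
A.a=0 A.b=2
A.a=1 A.b=1
A.a=1 A.b=2
A.a=2 A.b=1
A.a=2 A.b=2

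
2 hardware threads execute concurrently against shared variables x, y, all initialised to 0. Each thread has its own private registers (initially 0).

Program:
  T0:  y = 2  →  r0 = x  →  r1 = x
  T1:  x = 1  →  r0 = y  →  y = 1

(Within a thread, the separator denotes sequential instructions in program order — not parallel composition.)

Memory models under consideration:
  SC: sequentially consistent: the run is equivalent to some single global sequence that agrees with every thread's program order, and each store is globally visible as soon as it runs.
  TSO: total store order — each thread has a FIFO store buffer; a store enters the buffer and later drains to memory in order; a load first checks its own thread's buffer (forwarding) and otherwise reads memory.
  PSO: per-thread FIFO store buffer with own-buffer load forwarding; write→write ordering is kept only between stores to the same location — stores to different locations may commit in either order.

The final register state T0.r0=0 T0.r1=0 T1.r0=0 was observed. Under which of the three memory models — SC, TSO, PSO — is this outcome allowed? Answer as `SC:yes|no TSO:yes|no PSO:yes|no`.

outcome vector order: (T0.r0,T0.r1,T1.r0)
SC: 4 outcomes — {(0,0,2), (0,1,2), (1,1,0), (1,1,2)}
TSO: 6 outcomes — {(0,0,0), (0,0,2), (0,1,0), (0,1,2), (1,1,0), (1,1,2)}
PSO: 6 outcomes — {(0,0,0), (0,0,2), (0,1,0), (0,1,2), (1,1,0), (1,1,2)}
target (0,0,0) ∈ {TSO,PSO}

SC:no TSO:yes PSO:yes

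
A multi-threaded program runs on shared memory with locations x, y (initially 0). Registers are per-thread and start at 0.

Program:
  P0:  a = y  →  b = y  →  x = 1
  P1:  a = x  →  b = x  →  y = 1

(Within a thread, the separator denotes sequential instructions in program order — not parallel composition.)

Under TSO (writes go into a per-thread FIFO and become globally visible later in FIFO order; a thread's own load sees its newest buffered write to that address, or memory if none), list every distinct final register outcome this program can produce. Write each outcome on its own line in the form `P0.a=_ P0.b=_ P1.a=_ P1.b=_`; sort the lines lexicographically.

P0.a=0 P0.b=0 P1.a=0 P1.b=0
P0.a=0 P0.b=0 P1.a=0 P1.b=1
P0.a=0 P0.b=0 P1.a=1 P1.b=1
P0.a=0 P0.b=1 P1.a=0 P1.b=0
P0.a=1 P0.b=1 P1.a=0 P1.b=0

outcome vector order: (P0.a,P0.b,P1.a,P1.b)
|TSO outcomes| = 5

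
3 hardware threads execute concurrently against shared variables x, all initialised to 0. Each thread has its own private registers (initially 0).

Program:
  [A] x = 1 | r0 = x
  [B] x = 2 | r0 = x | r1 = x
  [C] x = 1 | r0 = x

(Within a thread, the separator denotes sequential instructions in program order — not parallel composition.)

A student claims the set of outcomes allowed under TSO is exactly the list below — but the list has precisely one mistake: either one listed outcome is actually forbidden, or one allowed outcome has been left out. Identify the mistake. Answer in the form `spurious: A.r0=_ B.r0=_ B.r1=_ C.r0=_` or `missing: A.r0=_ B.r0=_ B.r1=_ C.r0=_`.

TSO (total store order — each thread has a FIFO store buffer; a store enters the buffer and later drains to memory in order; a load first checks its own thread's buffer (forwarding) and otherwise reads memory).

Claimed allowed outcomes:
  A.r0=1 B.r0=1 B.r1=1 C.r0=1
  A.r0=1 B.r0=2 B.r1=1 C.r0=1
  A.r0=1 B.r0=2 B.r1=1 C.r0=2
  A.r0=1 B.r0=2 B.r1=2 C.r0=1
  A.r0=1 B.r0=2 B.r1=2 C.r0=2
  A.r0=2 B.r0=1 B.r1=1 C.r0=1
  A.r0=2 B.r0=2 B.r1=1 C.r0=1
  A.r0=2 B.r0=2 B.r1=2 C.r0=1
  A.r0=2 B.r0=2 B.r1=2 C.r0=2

missing: A.r0=1 B.r0=1 B.r1=1 C.r0=2

outcome vector order: (A.r0,B.r0,B.r1,C.r0)
under TSO → 1111 1112 1211 1212 1221 1222 2111 2211 2221 2222
TSO∖claimed = {1112}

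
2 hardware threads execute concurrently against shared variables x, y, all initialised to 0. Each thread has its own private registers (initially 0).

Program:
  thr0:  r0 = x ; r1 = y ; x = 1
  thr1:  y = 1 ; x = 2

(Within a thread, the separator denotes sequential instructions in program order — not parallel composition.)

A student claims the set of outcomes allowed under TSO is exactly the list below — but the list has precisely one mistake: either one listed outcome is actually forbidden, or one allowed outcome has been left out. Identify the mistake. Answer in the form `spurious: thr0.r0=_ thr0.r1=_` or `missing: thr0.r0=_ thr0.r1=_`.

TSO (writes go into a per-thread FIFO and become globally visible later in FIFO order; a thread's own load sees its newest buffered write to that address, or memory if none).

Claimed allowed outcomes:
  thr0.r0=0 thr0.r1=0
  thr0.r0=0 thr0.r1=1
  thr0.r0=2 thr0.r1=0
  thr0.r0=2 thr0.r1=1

spurious: thr0.r0=2 thr0.r1=0

outcome vector order: (thr0.r0,thr0.r1)
TSO: 3 outcomes — {00 01 21}
claimed∖TSO = {20}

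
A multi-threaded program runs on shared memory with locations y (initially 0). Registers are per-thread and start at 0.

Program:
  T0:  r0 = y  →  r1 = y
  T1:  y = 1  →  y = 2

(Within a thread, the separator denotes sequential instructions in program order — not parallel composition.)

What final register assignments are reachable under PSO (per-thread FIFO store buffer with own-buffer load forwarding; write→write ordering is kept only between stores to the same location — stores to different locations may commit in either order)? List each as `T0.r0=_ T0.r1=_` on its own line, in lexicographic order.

T0.r0=0 T0.r1=0
T0.r0=0 T0.r1=1
T0.r0=0 T0.r1=2
T0.r0=1 T0.r1=1
T0.r0=1 T0.r1=2
T0.r0=2 T0.r1=2

outcome vector order: (T0.r0,T0.r1)
|PSO outcomes| = 6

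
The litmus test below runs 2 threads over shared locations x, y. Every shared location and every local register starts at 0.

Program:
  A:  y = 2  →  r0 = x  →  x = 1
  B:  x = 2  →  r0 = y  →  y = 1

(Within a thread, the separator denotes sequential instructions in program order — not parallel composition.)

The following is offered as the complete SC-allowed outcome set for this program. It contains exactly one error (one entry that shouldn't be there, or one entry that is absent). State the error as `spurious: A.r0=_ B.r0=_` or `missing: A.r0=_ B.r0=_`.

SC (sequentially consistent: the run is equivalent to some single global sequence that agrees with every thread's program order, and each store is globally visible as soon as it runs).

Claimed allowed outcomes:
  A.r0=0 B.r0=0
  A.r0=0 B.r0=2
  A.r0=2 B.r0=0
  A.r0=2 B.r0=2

outcome vector order: (A.r0,B.r0)
SC: 3 outcomes — {<0 2>; <2 0>; <2 2>}
claimed∖SC = {<0 0>}

spurious: A.r0=0 B.r0=0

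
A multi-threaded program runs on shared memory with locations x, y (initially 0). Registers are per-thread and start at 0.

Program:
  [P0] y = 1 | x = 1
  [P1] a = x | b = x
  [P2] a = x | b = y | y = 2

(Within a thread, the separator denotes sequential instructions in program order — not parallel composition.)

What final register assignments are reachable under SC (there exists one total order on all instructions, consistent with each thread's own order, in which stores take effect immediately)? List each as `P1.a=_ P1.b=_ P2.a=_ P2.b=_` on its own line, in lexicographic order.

P1.a=0 P1.b=0 P2.a=0 P2.b=0
P1.a=0 P1.b=0 P2.a=0 P2.b=1
P1.a=0 P1.b=0 P2.a=1 P2.b=1
P1.a=0 P1.b=1 P2.a=0 P2.b=0
P1.a=0 P1.b=1 P2.a=0 P2.b=1
P1.a=0 P1.b=1 P2.a=1 P2.b=1
P1.a=1 P1.b=1 P2.a=0 P2.b=0
P1.a=1 P1.b=1 P2.a=0 P2.b=1
P1.a=1 P1.b=1 P2.a=1 P2.b=1

outcome vector order: (P1.a,P1.b,P2.a,P2.b)
|SC outcomes| = 9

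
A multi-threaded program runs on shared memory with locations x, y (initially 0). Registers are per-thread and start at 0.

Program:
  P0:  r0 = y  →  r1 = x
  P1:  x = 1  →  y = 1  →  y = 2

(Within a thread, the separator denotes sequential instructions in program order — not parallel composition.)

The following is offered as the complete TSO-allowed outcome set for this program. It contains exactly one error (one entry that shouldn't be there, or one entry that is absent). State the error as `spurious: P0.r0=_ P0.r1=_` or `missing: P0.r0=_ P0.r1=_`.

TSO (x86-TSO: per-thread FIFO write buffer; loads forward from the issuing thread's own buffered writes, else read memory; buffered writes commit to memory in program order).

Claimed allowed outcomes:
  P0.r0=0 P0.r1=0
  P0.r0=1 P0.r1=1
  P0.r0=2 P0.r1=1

missing: P0.r0=0 P0.r1=1

outcome vector order: (P0.r0,P0.r1)
[TSO] allowed = {<0 0>, <0 1>, <1 1>, <2 1>}
TSO∖claimed = {<0 1>}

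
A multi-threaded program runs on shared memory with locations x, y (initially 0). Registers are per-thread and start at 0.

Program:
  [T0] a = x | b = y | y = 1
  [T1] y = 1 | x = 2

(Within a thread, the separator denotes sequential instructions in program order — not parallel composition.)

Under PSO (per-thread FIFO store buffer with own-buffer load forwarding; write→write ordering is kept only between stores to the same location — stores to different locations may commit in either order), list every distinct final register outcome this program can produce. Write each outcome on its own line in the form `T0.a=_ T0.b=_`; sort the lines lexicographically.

outcome vector order: (T0.a,T0.b)
|PSO outcomes| = 4

T0.a=0 T0.b=0
T0.a=0 T0.b=1
T0.a=2 T0.b=0
T0.a=2 T0.b=1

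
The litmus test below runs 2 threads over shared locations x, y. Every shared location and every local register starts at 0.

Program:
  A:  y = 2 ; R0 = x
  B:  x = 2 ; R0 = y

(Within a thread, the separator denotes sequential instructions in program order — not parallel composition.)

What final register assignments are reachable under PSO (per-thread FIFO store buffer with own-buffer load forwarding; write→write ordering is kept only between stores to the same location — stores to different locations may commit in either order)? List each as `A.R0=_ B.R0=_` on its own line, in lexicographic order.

outcome vector order: (A.R0,B.R0)
|PSO outcomes| = 4

A.R0=0 B.R0=0
A.R0=0 B.R0=2
A.R0=2 B.R0=0
A.R0=2 B.R0=2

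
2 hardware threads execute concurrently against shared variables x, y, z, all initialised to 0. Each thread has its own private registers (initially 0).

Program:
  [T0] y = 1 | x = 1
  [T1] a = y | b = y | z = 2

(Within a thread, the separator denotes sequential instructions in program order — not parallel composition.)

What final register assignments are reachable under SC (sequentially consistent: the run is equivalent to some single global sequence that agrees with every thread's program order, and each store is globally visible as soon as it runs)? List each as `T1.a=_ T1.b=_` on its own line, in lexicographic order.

T1.a=0 T1.b=0
T1.a=0 T1.b=1
T1.a=1 T1.b=1

outcome vector order: (T1.a,T1.b)
|SC outcomes| = 3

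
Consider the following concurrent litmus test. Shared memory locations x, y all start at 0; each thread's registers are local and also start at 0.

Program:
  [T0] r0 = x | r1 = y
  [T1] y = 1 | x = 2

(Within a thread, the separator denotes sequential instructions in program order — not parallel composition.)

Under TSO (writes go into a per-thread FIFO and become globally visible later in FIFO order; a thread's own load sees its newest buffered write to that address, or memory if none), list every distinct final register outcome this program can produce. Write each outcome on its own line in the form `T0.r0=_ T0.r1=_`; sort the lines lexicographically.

outcome vector order: (T0.r0,T0.r1)
|TSO outcomes| = 3

T0.r0=0 T0.r1=0
T0.r0=0 T0.r1=1
T0.r0=2 T0.r1=1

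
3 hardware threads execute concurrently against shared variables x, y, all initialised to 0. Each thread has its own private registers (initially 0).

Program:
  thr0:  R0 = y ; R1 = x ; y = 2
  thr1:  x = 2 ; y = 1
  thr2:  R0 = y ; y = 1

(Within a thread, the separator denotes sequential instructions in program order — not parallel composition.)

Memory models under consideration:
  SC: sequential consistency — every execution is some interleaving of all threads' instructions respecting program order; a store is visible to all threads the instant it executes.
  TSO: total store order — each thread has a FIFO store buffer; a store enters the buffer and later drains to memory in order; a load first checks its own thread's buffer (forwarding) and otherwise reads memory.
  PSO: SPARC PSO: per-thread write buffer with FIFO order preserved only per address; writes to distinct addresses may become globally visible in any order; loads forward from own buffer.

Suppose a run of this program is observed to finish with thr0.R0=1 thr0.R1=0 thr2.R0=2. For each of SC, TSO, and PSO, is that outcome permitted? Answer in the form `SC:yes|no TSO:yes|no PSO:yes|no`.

outcome vector order: (thr0.R0,thr0.R1,thr2.R0)
SC (10): 0/0/0; 0/0/1; 0/0/2; 0/2/0; 0/2/1; 0/2/2; 1/0/0; 1/2/0; 1/2/1; 1/2/2
TSO (10): 0/0/0; 0/0/1; 0/0/2; 0/2/0; 0/2/1; 0/2/2; 1/0/0; 1/2/0; 1/2/1; 1/2/2
PSO (12): 0/0/0; 0/0/1; 0/0/2; 0/2/0; 0/2/1; 0/2/2; 1/0/0; 1/0/1; 1/0/2; 1/2/0; 1/2/1; 1/2/2
target 1/0/2 ∈ {PSO}

SC:no TSO:no PSO:yes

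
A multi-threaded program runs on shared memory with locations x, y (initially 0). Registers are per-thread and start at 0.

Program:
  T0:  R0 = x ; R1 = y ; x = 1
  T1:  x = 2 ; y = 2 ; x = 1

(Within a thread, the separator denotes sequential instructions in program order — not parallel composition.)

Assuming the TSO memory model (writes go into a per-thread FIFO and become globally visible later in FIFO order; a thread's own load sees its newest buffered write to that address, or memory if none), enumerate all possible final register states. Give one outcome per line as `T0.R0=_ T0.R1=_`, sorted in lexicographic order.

outcome vector order: (T0.R0,T0.R1)
|TSO outcomes| = 5

T0.R0=0 T0.R1=0
T0.R0=0 T0.R1=2
T0.R0=1 T0.R1=2
T0.R0=2 T0.R1=0
T0.R0=2 T0.R1=2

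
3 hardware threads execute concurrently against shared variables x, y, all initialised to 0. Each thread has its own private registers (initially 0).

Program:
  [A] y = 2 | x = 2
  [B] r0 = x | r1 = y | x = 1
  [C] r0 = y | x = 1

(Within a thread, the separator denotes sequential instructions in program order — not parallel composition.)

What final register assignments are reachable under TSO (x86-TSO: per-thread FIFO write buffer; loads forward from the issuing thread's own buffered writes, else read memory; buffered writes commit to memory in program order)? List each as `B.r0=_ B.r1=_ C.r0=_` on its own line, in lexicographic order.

B.r0=0 B.r1=0 C.r0=0
B.r0=0 B.r1=0 C.r0=2
B.r0=0 B.r1=2 C.r0=0
B.r0=0 B.r1=2 C.r0=2
B.r0=1 B.r1=0 C.r0=0
B.r0=1 B.r1=2 C.r0=0
B.r0=1 B.r1=2 C.r0=2
B.r0=2 B.r1=2 C.r0=0
B.r0=2 B.r1=2 C.r0=2

outcome vector order: (B.r0,B.r1,C.r0)
|TSO outcomes| = 9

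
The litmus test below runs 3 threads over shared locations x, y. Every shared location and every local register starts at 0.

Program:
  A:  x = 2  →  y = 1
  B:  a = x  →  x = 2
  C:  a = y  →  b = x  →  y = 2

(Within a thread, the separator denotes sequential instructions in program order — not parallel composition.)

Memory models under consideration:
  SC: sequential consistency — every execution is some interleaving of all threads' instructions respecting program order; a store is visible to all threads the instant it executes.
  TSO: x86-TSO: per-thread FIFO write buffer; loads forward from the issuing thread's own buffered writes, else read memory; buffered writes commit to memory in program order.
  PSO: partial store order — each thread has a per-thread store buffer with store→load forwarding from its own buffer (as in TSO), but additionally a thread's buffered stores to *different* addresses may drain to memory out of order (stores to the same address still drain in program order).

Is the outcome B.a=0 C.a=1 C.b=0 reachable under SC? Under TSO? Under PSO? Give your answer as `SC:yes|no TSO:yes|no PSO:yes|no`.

outcome vector order: (B.a,C.a,C.b)
[SC] allowed = {0/0/0 0/0/2 0/1/2 2/0/0 2/0/2 2/1/2}
[TSO] allowed = {0/0/0 0/0/2 0/1/2 2/0/0 2/0/2 2/1/2}
[PSO] allowed = {0/0/0 0/0/2 0/1/0 0/1/2 2/0/0 2/0/2 2/1/0 2/1/2}
target 0/1/0 ∈ {PSO}

SC:no TSO:no PSO:yes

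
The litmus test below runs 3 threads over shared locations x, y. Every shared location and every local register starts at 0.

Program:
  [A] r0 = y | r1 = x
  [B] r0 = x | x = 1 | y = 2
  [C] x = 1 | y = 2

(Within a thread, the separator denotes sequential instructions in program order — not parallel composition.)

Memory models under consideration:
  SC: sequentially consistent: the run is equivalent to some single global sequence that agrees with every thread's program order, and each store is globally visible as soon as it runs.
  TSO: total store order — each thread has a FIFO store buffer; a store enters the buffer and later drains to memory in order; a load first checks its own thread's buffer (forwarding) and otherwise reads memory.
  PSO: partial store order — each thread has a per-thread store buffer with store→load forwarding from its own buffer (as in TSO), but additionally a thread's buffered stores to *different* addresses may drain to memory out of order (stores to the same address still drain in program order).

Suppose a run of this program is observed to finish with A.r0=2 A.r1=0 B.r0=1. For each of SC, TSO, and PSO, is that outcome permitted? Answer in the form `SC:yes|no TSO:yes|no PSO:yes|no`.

SC:no TSO:no PSO:yes

outcome vector order: (A.r0,A.r1,B.r0)
SC (6): <0 0 0> <0 0 1> <0 1 0> <0 1 1> <2 1 0> <2 1 1>
TSO (6): <0 0 0> <0 0 1> <0 1 0> <0 1 1> <2 1 0> <2 1 1>
PSO (8): <0 0 0> <0 0 1> <0 1 0> <0 1 1> <2 0 0> <2 0 1> <2 1 0> <2 1 1>
target <2 0 1> ∈ {PSO}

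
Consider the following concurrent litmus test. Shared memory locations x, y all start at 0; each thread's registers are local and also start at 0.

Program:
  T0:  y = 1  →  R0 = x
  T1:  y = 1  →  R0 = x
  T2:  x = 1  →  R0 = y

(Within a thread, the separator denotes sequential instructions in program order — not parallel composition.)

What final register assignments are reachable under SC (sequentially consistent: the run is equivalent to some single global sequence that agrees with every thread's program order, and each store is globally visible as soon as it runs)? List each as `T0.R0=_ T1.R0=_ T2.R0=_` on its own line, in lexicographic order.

T0.R0=0 T1.R0=0 T2.R0=1
T0.R0=0 T1.R0=1 T2.R0=1
T0.R0=1 T1.R0=0 T2.R0=1
T0.R0=1 T1.R0=1 T2.R0=0
T0.R0=1 T1.R0=1 T2.R0=1

outcome vector order: (T0.R0,T1.R0,T2.R0)
|SC outcomes| = 5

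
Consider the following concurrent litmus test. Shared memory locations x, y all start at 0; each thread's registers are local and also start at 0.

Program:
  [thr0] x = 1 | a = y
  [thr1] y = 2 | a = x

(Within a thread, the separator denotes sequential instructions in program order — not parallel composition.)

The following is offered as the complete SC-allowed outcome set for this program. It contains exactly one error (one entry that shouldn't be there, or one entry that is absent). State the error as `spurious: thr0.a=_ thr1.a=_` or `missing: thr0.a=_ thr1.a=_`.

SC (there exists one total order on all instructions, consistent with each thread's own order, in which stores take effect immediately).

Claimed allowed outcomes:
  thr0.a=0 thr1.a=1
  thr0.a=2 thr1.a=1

outcome vector order: (thr0.a,thr1.a)
under SC → 01 20 21
SC∖claimed = {20}

missing: thr0.a=2 thr1.a=0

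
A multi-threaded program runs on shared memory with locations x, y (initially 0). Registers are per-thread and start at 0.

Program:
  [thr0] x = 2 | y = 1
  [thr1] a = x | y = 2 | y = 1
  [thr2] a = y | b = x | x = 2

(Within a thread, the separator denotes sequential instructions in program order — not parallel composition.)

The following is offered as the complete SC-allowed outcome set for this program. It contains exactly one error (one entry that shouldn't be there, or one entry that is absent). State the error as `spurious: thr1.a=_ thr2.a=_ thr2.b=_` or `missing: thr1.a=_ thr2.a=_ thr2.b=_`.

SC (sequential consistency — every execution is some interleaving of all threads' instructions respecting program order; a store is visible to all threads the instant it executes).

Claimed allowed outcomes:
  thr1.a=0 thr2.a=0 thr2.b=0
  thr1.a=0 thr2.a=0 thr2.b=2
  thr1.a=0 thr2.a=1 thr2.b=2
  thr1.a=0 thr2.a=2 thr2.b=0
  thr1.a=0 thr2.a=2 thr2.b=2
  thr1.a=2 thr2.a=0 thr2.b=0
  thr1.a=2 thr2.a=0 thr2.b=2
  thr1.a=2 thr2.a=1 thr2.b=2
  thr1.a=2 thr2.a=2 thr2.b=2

missing: thr1.a=0 thr2.a=1 thr2.b=0

outcome vector order: (thr1.a,thr2.a,thr2.b)
[SC] allowed = {<0 0 0>, <0 0 2>, <0 1 0>, <0 1 2>, <0 2 0>, <0 2 2>, <2 0 0>, <2 0 2>, <2 1 2>, <2 2 2>}
SC∖claimed = {<0 1 0>}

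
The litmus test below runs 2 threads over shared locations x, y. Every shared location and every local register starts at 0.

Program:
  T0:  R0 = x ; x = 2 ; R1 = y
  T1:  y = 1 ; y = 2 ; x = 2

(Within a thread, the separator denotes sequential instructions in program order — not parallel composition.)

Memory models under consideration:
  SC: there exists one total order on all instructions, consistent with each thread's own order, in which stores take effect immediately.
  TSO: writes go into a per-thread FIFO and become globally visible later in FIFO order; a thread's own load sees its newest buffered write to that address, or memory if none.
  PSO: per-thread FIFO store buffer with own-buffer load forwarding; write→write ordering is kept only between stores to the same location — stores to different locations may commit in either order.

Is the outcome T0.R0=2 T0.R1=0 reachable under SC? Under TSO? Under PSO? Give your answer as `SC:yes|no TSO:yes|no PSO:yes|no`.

outcome vector order: (T0.R0,T0.R1)
[SC] allowed = {0/0 0/1 0/2 2/2}
[TSO] allowed = {0/0 0/1 0/2 2/2}
[PSO] allowed = {0/0 0/1 0/2 2/0 2/1 2/2}
target 2/0 ∈ {PSO}

SC:no TSO:no PSO:yes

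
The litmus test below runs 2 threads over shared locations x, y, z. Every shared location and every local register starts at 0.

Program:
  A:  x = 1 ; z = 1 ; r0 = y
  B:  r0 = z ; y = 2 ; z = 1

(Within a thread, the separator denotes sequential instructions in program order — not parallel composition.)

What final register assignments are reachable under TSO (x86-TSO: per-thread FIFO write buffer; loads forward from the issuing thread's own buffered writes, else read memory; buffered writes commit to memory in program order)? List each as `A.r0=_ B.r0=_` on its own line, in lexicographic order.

A.r0=0 B.r0=0
A.r0=0 B.r0=1
A.r0=2 B.r0=0
A.r0=2 B.r0=1

outcome vector order: (A.r0,B.r0)
|TSO outcomes| = 4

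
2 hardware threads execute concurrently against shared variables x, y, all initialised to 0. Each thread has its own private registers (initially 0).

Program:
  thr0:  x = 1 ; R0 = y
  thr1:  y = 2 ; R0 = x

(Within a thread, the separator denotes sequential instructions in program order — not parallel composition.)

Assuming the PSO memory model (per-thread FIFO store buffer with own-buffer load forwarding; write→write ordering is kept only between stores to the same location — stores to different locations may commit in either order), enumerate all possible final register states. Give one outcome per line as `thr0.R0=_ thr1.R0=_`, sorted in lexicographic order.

outcome vector order: (thr0.R0,thr1.R0)
|PSO outcomes| = 4

thr0.R0=0 thr1.R0=0
thr0.R0=0 thr1.R0=1
thr0.R0=2 thr1.R0=0
thr0.R0=2 thr1.R0=1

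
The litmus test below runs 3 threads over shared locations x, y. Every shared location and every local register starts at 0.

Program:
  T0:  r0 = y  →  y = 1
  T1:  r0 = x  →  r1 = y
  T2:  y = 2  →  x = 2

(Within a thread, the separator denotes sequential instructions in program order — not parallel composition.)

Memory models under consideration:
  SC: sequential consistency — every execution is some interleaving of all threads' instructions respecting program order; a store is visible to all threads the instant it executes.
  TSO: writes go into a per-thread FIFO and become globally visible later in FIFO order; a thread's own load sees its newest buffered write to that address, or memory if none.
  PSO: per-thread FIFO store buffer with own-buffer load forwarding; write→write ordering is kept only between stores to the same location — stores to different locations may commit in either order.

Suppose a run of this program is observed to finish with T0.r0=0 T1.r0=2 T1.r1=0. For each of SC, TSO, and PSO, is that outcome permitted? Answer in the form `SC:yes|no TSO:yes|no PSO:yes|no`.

SC:no TSO:no PSO:yes

outcome vector order: (T0.r0,T1.r0,T1.r1)
[SC] allowed = {<0 0 0> <0 0 1> <0 0 2> <0 2 1> <0 2 2> <2 0 0> <2 0 1> <2 0 2> <2 2 1> <2 2 2>}
[TSO] allowed = {<0 0 0> <0 0 1> <0 0 2> <0 2 1> <0 2 2> <2 0 0> <2 0 1> <2 0 2> <2 2 1> <2 2 2>}
[PSO] allowed = {<0 0 0> <0 0 1> <0 0 2> <0 2 0> <0 2 1> <0 2 2> <2 0 0> <2 0 1> <2 0 2> <2 2 0> <2 2 1> <2 2 2>}
target <0 2 0> ∈ {PSO}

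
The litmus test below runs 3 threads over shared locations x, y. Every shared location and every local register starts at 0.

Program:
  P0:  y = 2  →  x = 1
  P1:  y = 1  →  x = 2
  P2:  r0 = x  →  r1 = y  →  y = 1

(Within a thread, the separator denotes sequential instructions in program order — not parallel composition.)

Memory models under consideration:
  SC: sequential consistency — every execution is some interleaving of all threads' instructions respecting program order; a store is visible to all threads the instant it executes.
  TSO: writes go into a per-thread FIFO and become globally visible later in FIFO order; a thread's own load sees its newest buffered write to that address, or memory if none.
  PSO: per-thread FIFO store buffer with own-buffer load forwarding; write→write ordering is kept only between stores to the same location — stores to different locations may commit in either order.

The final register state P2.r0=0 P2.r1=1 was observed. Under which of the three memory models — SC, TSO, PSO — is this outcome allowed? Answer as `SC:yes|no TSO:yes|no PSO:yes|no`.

SC:yes TSO:yes PSO:yes

outcome vector order: (P2.r0,P2.r1)
SC (7): 0/0; 0/1; 0/2; 1/1; 1/2; 2/1; 2/2
TSO (7): 0/0; 0/1; 0/2; 1/1; 1/2; 2/1; 2/2
PSO (9): 0/0; 0/1; 0/2; 1/0; 1/1; 1/2; 2/0; 2/1; 2/2
target 0/1 ∈ {SC,TSO,PSO}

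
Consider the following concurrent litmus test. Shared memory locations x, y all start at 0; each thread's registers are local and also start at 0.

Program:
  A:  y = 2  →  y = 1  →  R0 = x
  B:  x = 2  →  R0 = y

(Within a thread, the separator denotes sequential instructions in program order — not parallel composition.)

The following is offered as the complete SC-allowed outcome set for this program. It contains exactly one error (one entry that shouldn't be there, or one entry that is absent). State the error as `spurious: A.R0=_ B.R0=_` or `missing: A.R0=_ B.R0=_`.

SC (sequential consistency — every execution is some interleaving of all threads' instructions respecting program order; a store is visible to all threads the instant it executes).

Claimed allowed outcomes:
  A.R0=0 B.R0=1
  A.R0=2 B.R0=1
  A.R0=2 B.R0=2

outcome vector order: (A.R0,B.R0)
SC (4): 01 20 21 22
SC∖claimed = {20}

missing: A.R0=2 B.R0=0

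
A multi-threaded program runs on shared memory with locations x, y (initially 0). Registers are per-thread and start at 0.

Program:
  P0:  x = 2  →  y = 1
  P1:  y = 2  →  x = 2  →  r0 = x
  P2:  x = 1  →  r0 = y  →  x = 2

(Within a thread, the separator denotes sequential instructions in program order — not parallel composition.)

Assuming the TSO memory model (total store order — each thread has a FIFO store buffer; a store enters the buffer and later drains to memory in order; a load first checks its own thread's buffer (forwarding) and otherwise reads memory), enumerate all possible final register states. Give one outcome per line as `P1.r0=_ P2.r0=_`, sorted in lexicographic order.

P1.r0=1 P2.r0=0
P1.r0=1 P2.r0=1
P1.r0=1 P2.r0=2
P1.r0=2 P2.r0=0
P1.r0=2 P2.r0=1
P1.r0=2 P2.r0=2

outcome vector order: (P1.r0,P2.r0)
|TSO outcomes| = 6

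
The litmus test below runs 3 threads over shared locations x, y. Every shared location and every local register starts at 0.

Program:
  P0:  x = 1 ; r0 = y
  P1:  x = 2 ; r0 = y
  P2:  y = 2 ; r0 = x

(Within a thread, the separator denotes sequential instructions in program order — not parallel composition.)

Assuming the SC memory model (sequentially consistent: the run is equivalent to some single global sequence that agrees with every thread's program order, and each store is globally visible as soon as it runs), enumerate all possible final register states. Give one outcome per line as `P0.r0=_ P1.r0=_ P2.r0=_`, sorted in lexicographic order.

P0.r0=0 P1.r0=0 P2.r0=1
P0.r0=0 P1.r0=0 P2.r0=2
P0.r0=0 P1.r0=2 P2.r0=1
P0.r0=0 P1.r0=2 P2.r0=2
P0.r0=2 P1.r0=0 P2.r0=1
P0.r0=2 P1.r0=0 P2.r0=2
P0.r0=2 P1.r0=2 P2.r0=0
P0.r0=2 P1.r0=2 P2.r0=1
P0.r0=2 P1.r0=2 P2.r0=2

outcome vector order: (P0.r0,P1.r0,P2.r0)
|SC outcomes| = 9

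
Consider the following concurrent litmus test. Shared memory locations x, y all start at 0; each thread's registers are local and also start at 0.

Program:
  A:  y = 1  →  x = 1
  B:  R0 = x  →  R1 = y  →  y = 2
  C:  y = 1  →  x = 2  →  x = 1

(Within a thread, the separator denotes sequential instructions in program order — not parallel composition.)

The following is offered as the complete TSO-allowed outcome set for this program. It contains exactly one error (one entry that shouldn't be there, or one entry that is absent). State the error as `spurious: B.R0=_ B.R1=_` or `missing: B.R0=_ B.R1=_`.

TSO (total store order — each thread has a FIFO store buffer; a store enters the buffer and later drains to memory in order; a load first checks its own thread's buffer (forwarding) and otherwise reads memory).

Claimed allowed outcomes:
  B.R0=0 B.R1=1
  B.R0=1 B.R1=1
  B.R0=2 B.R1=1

outcome vector order: (B.R0,B.R1)
under TSO → (0,0); (0,1); (1,1); (2,1)
TSO∖claimed = {(0,0)}

missing: B.R0=0 B.R1=0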